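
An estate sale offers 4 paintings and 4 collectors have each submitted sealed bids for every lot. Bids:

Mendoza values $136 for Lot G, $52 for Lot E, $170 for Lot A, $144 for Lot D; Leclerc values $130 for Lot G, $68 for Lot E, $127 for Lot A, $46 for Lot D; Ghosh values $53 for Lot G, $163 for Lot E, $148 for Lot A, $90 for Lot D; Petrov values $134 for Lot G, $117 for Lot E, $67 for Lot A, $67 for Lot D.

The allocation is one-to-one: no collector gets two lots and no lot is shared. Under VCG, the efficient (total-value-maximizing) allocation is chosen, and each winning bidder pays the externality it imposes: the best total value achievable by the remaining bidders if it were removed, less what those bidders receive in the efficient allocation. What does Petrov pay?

Efficient allocation: Mendoza→Lot D ($144), Leclerc→Lot A ($127), Ghosh→Lot E ($163), Petrov→Lot G ($134); total welfare W = $568.
Petrov receives Lot G at value $134, so the others get W − 134 = $434.
Without Petrov: best allocation of the remaining 3 bidders over all 4 lots is Mendoza→Lot A ($170), Leclerc→Lot G ($130), Ghosh→Lot E ($163), total $463.
VCG payment = (others' best without Petrov) − (others' welfare with Petrov) = 463 − 434 = $29.

Petrov pays $29.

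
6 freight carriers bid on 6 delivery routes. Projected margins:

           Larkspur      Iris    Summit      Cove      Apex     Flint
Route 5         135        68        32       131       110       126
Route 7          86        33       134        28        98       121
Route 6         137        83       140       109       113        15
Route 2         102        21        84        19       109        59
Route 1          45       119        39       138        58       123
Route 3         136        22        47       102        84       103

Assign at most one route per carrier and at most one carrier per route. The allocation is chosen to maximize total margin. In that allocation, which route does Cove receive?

Optimal: Larkspur→Route 3 ($136k), Iris→Route 1 ($119k), Summit→Route 6 ($140k), Cove→Route 5 ($131k), Apex→Route 2 ($109k), Flint→Route 7 ($121k) — total 136+119+140+131+109+121 = $756k.
Cove's own top route is Route 1 ($138k), but forcing Cove→Route 1 and reassigning the rest optimally gives only $726k — worse by 30.

Cove receives Route 5.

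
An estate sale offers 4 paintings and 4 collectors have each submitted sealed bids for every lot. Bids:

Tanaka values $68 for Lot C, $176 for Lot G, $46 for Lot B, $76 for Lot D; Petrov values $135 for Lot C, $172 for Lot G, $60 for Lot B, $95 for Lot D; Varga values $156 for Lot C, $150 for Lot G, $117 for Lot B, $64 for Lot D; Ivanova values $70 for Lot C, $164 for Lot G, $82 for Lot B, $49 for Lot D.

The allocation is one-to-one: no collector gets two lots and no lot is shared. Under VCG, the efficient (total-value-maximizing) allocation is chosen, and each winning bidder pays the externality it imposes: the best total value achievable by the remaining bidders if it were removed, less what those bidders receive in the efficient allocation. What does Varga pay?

Efficient allocation: Tanaka→Lot G ($176), Petrov→Lot D ($95), Varga→Lot C ($156), Ivanova→Lot B ($82); total welfare W = $509.
Varga receives Lot C at value $156, so the others get W − 156 = $353.
Without Varga: best allocation of the remaining 3 bidders over all 4 lots is Tanaka→Lot G ($176), Petrov→Lot C ($135), Ivanova→Lot B ($82), total $393.
VCG payment = (others' best without Varga) − (others' welfare with Varga) = 393 − 353 = $40.

Varga pays $40.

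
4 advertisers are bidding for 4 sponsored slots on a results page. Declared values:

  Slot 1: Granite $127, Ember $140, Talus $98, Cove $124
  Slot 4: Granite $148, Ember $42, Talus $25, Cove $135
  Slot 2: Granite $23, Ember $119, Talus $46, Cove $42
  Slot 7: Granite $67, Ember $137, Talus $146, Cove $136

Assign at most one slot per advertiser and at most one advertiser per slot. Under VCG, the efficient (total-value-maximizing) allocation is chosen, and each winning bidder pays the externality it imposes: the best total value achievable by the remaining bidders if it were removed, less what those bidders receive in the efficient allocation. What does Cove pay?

Efficient allocation: Granite→Slot 4 ($148), Ember→Slot 2 ($119), Talus→Slot 7 ($146), Cove→Slot 1 ($124); total welfare W = $537.
Cove receives Slot 1 at value $124, so the others get W − 124 = $413.
Without Cove: best allocation of the remaining 3 bidders over all 4 slots is Granite→Slot 4 ($148), Ember→Slot 1 ($140), Talus→Slot 7 ($146), total $434.
VCG payment = (others' best without Cove) − (others' welfare with Cove) = 434 − 413 = $21.

Cove pays $21.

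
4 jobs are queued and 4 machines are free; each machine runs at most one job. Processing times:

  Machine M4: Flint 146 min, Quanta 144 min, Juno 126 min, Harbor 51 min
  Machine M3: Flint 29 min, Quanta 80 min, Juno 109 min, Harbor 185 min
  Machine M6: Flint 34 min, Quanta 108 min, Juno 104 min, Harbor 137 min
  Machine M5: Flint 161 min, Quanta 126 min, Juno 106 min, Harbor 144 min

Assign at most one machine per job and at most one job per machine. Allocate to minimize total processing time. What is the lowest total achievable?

This is a one-to-one assignment (minimum-cost bipartite matching).
Optimal: Flint→Machine M6 (34 min), Quanta→Machine M3 (80 min), Juno→Machine M5 (106 min), Harbor→Machine M4 (51 min) — total 34+80+106+51 = 271 min.
Min-entry greedy (repeatedly take the single cheapest remaining cell) gives 310 min, worse by 39.

Min total: 271 min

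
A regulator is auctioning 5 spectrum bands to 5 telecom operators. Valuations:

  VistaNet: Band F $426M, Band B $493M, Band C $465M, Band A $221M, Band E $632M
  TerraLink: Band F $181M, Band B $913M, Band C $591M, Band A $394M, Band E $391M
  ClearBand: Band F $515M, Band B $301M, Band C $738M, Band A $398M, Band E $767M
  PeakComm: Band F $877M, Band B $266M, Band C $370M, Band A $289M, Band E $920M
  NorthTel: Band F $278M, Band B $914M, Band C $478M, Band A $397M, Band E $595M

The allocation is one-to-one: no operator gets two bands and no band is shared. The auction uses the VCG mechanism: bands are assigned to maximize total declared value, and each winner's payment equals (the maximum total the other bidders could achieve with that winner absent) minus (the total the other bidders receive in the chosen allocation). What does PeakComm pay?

PeakComm pays $18M.

Efficient allocation: VistaNet→Band E ($632M), TerraLink→Band B ($913M), ClearBand→Band C ($738M), PeakComm→Band F ($877M), NorthTel→Band A ($397M); total welfare W = $3557M.
PeakComm receives Band F at value $877M, so the others get W − 877 = $2680M.
Without PeakComm: best allocation of the remaining 4 bidders over all 5 bands is VistaNet→Band F ($426M), TerraLink→Band C ($591M), ClearBand→Band E ($767M), NorthTel→Band B ($914M), total $2698M.
VCG payment = (others' best without PeakComm) − (others' welfare with PeakComm) = 2698 − 2680 = $18M.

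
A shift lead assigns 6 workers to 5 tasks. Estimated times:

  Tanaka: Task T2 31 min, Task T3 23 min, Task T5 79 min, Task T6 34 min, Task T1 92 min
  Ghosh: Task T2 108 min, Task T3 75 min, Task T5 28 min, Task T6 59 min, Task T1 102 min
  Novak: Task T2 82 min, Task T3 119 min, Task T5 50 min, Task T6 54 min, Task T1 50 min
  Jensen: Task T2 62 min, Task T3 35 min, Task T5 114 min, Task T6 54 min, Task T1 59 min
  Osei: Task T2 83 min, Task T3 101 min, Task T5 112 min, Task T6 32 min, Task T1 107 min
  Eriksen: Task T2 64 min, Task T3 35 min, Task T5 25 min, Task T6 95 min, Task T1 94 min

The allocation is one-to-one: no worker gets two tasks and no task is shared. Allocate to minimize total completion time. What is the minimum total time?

Min total: 173 min

This is the linear assignment problem.
Optimal: Tanaka→Task T2 (31 min), Jensen→Task T3 (35 min), Eriksen→Task T5 (25 min), Osei→Task T6 (32 min), Novak→Task T1 (50 min) — total 31+35+25+32+50 = 173 min.
Row-greedy (each worker in turn takes its cheapest remaining task) gives 238 min, worse by 65.
Swapping Jensen↔Osei (Jensen→Task T6 54 min, Osei→Task T3 101 min) adds 88.
Checked against all permutations: 173 min is optimal.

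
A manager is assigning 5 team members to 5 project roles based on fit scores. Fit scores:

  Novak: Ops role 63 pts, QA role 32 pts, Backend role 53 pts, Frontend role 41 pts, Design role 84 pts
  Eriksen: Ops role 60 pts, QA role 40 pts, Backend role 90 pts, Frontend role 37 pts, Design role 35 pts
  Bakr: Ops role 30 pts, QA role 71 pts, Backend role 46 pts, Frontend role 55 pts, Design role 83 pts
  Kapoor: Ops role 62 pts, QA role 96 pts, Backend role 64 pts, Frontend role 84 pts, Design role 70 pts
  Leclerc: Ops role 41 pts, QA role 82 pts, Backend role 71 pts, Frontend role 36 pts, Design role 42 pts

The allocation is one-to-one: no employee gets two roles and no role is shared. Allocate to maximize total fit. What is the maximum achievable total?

Maximum total: 402 pts

Optimal: Novak→Ops role (63 pts), Eriksen→Backend role (90 pts), Bakr→Design role (83 pts), Kapoor→Frontend role (84 pts), Leclerc→QA role (82 pts) — total 63+90+83+84+82 = 402 pts.
Max-entry greedy (repeatedly take the single best remaining cell) gives 366 pts, worse by 36.
Next-best assignment: Novak→Design role, Eriksen→Backend role, Bakr→Frontend role, Kapoor→Ops role, Leclerc→QA role = 373 pts.
No other one-to-one assignment exceeds 402 pts.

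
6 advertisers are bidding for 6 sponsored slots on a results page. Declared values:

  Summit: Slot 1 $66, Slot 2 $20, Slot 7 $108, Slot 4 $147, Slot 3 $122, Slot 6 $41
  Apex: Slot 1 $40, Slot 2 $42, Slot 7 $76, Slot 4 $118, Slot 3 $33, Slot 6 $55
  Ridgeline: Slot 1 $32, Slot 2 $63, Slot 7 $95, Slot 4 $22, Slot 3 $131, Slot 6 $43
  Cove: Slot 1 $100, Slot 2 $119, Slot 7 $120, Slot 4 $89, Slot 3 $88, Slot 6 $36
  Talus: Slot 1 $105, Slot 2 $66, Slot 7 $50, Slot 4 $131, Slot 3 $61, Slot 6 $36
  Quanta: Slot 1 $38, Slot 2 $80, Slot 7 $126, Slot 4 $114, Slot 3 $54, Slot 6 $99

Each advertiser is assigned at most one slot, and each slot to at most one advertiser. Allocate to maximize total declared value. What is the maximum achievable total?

Max total: $683

This is the linear assignment problem.
Optimal: Summit→Slot 4 ($147), Apex→Slot 6 ($55), Ridgeline→Slot 3 ($131), Cove→Slot 2 ($119), Talus→Slot 1 ($105), Quanta→Slot 7 ($126) — total 147+55+131+119+105+126 = $683.
Row-greedy (each advertiser in turn takes its best remaining slot) gives $677, worse by 6.
Next-best assignment: Summit→Slot 7, Apex→Slot 4, Ridgeline→Slot 3, Cove→Slot 2, Talus→Slot 1, Quanta→Slot 6 = $680.
Swapping Cove↔Ridgeline (Cove→Slot 3 $88, Ridgeline→Slot 2 $63) loses 99.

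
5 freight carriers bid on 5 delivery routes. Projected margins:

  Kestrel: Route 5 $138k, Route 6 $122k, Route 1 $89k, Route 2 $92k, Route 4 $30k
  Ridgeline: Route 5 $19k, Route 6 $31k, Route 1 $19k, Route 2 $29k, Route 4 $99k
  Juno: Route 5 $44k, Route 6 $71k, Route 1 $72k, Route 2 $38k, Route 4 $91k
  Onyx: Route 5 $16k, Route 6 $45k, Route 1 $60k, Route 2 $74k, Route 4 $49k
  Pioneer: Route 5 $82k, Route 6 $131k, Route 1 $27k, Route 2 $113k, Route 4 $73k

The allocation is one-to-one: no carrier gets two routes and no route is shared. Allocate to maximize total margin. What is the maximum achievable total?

Optimal: Kestrel→Route 5 ($138k), Ridgeline→Route 4 ($99k), Juno→Route 1 ($72k), Onyx→Route 2 ($74k), Pioneer→Route 6 ($131k) — total 138+99+72+74+131 = $514k.
Next-best assignment: Kestrel→Route 5, Ridgeline→Route 4, Juno→Route 6, Onyx→Route 1, Pioneer→Route 2 = $481k.

Maximum total: $514k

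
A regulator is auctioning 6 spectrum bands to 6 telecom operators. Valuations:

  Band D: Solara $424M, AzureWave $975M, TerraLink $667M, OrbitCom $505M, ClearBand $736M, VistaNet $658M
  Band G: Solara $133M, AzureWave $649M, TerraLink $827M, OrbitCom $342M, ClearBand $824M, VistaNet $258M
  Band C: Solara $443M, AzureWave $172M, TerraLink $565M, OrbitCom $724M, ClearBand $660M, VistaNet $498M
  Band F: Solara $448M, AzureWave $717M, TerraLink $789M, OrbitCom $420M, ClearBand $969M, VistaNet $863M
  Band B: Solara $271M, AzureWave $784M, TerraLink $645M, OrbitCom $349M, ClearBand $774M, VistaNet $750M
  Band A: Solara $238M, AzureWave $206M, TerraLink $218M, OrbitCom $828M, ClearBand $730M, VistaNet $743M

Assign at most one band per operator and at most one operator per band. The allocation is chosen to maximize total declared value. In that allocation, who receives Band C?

Solara receives Band C.

Optimal: Solara→Band C ($443M), AzureWave→Band D ($975M), TerraLink→Band G ($827M), OrbitCom→Band A ($828M), ClearBand→Band F ($969M), VistaNet→Band B ($750M) — total 443+975+827+828+969+750 = $4792M.
Column-greedy (each band in turn goes to its best remaining operator) gives $4483M, worse by 309.
Swapping Solara↔VistaNet (Solara→Band B $271M, VistaNet→Band C $498M) loses 424.
No other one-to-one assignment exceeds $4792M.
Solara's own top band is Band F ($448M), but forcing Solara→Band F and reassigning the rest optimally gives only $4491M — worse by 301.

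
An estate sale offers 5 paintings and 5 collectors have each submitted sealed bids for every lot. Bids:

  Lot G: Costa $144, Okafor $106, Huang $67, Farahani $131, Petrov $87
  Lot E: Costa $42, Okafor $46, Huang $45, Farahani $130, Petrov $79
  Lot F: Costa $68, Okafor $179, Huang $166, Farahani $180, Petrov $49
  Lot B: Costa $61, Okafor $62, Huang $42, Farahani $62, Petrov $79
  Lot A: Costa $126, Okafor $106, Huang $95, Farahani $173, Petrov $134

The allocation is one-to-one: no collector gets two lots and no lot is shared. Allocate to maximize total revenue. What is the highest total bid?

Max total: $636

Treat this as an assignment problem: match each collector to one lot.
Optimal: Costa→Lot G ($144), Okafor→Lot B ($62), Huang→Lot F ($166), Farahani→Lot E ($130), Petrov→Lot A ($134) — total 144+62+166+130+134 = $636.
Row-greedy (each collector in turn takes its best remaining lot) gives $627, worse by 9.
Every other assignment is strictly worse.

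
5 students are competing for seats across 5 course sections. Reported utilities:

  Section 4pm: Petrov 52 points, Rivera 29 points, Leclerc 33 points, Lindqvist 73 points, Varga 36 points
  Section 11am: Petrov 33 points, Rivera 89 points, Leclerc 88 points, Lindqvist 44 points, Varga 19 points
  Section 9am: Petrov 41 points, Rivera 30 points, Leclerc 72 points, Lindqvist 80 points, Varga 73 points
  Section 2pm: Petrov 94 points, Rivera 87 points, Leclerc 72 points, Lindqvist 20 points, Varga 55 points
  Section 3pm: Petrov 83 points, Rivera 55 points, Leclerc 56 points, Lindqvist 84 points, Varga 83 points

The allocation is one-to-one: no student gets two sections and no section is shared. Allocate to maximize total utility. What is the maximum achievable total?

Treat this as an assignment problem: match each student to one section.
Optimal: Petrov→Section 2pm (94 points), Rivera→Section 11am (89 points), Leclerc→Section 9am (72 points), Lindqvist→Section 4pm (73 points), Varga→Section 3pm (83 points) — total 94+89+72+73+83 = 411 points.
Row-greedy (each student in turn takes its best remaining section) gives 375 points, worse by 36.
Next-best assignment: Petrov→Section 3pm, Rivera→Section 2pm, Leclerc→Section 11am, Lindqvist→Section 4pm, Varga→Section 9am = 404 points.
Every other assignment is strictly worse.

Max total: 411 points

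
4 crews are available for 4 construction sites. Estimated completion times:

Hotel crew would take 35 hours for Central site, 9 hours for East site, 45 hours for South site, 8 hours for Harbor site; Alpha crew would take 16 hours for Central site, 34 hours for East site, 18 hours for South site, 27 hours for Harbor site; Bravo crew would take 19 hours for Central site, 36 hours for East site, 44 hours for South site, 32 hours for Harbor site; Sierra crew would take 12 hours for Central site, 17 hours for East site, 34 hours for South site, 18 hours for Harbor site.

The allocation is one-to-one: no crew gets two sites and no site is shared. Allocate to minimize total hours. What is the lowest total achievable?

Optimal: Hotel crew→Harbor site (8 hours), Alpha crew→South site (18 hours), Bravo crew→Central site (19 hours), Sierra crew→East site (17 hours) — total 8+18+19+17 = 62 hours.
Column-greedy (each site in turn goes to its cheapest remaining crew) gives 71 hours, worse by 9.
No other one-to-one assignment undercuts 62 hours.

Min total: 62 hours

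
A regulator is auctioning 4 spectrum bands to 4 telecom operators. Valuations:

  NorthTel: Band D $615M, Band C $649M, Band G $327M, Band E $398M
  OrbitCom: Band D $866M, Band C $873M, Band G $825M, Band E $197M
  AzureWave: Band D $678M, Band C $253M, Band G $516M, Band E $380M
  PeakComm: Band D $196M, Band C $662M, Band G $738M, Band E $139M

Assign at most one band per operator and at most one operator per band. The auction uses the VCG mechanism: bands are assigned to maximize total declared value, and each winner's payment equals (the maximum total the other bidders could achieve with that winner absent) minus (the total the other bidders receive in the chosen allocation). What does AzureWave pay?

Efficient allocation: NorthTel→Band E ($398M), OrbitCom→Band C ($873M), AzureWave→Band D ($678M), PeakComm→Band G ($738M); total welfare W = $2687M.
AzureWave receives Band D at value $678M, so the others get W − 678 = $2009M.
Without AzureWave: best allocation of the remaining 3 bidders over all 4 bands is NorthTel→Band C ($649M), OrbitCom→Band D ($866M), PeakComm→Band G ($738M), total $2253M.
VCG payment = (others' best without AzureWave) − (others' welfare with AzureWave) = 2253 − 2009 = $244M.

AzureWave pays $244M.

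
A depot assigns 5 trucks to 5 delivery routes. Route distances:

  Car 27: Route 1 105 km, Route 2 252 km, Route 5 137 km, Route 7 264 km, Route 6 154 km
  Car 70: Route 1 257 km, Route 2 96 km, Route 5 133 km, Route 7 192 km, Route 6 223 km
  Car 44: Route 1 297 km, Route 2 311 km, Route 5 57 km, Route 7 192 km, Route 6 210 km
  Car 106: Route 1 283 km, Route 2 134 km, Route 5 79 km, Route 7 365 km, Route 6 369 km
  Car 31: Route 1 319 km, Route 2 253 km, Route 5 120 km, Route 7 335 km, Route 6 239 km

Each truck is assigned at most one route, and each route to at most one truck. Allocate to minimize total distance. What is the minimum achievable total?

Minimum total: 711 km

Optimal: Car 27→Route 1 (105 km), Car 70→Route 2 (96 km), Car 44→Route 7 (192 km), Car 106→Route 5 (79 km), Car 31→Route 6 (239 km) — total 105+96+192+79+239 = 711 km.
Row-greedy (each truck in turn takes its cheapest remaining route) gives 862 km, worse by 151.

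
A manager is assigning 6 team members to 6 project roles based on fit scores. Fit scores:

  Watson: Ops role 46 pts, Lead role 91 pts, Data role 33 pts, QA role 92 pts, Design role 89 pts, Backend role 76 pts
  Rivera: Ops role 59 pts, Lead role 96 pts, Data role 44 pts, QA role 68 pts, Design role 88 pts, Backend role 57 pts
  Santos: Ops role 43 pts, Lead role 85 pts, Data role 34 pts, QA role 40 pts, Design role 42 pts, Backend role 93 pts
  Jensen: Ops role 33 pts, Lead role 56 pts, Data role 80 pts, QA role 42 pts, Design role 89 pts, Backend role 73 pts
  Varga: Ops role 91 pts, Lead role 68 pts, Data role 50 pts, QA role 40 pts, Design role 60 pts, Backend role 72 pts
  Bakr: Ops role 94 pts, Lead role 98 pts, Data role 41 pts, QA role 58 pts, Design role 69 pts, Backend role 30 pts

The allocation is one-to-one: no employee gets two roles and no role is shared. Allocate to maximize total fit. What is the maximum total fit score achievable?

Max total: 542 pts

This is a one-to-one assignment (maximum-weight bipartite matching).
Optimal: Watson→QA role (92 pts), Rivera→Design role (88 pts), Santos→Backend role (93 pts), Jensen→Data role (80 pts), Varga→Ops role (91 pts), Bakr→Lead role (98 pts) — total 92+88+93+80+91+98 = 542 pts.
Column-greedy (each role in turn goes to its best remaining employee) gives 515 pts, worse by 27.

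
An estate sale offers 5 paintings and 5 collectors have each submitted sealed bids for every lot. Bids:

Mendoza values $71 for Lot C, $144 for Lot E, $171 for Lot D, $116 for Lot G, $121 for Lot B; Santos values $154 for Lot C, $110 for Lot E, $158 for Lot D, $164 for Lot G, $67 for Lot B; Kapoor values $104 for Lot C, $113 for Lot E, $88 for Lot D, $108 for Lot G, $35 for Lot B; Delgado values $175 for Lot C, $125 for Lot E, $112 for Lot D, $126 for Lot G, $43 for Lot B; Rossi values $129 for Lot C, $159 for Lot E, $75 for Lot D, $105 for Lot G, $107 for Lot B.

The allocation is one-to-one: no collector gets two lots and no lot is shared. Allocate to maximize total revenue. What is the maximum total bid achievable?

Max total: $730

Optimal: Mendoza→Lot D ($171), Santos→Lot G ($164), Kapoor→Lot E ($113), Delgado→Lot C ($175), Rossi→Lot B ($107) — total 171+164+113+175+107 = $730.
Max-entry greedy (repeatedly take the single best remaining cell) gives $704, worse by 26.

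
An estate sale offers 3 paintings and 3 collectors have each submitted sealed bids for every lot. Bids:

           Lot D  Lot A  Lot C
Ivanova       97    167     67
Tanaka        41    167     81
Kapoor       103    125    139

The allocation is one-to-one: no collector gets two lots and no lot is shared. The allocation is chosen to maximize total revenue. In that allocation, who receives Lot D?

Ivanova receives Lot D.

This is a one-to-one assignment (maximum-weight bipartite matching).
Optimal: Ivanova→Lot D ($97), Tanaka→Lot A ($167), Kapoor→Lot C ($139) — total 97+167+139 = $403.
Row-greedy (each collector in turn takes its best remaining lot) gives $351, worse by 52.
Swapping Tanaka↔Kapoor (Tanaka→Lot C $81, Kapoor→Lot A $125) loses 100.
Every other assignment is strictly worse.
Ivanova's own top lot is Lot A ($167), but forcing Ivanova→Lot A and reassigning the rest optimally gives only $351 — worse by 52.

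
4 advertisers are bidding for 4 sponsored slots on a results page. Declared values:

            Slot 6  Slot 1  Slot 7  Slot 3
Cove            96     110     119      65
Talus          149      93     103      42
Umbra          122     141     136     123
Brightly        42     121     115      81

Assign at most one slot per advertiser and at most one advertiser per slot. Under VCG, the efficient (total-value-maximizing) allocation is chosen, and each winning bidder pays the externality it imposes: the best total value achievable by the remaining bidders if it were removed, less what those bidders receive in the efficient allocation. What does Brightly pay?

Brightly pays $18.

Efficient allocation: Cove→Slot 7 ($119), Talus→Slot 6 ($149), Umbra→Slot 3 ($123), Brightly→Slot 1 ($121); total welfare W = $512.
Brightly receives Slot 1 at value $121, so the others get W − 121 = $391.
Without Brightly: best allocation of the remaining 3 bidders over all 4 slots is Cove→Slot 7 ($119), Talus→Slot 6 ($149), Umbra→Slot 1 ($141), total $409.
VCG payment = (others' best without Brightly) − (others' welfare with Brightly) = 409 − 391 = $18.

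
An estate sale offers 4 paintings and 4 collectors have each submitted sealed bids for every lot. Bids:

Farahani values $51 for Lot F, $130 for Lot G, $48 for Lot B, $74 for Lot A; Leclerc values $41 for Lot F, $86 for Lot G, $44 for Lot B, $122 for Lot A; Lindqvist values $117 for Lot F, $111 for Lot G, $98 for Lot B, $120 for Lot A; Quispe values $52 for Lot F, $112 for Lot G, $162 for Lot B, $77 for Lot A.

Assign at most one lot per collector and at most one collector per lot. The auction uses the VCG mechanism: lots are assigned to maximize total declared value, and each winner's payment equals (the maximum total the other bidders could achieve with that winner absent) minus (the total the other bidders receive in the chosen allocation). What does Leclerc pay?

Efficient allocation: Farahani→Lot G ($130), Leclerc→Lot A ($122), Lindqvist→Lot F ($117), Quispe→Lot B ($162); total welfare W = $531.
Leclerc receives Lot A at value $122, so the others get W − 122 = $409.
Without Leclerc: best allocation of the remaining 3 bidders over all 4 lots is Farahani→Lot G ($130), Lindqvist→Lot A ($120), Quispe→Lot B ($162), total $412.
VCG payment = (others' best without Leclerc) − (others' welfare with Leclerc) = 412 − 409 = $3.

Leclerc pays $3.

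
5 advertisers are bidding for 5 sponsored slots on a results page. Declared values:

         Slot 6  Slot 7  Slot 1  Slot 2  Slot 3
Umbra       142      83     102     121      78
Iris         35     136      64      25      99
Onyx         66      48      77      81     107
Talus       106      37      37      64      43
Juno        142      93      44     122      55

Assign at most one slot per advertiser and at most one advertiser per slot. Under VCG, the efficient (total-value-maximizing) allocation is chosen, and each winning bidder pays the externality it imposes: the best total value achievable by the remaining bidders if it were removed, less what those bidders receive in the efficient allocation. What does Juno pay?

Efficient allocation: Umbra→Slot 1 ($102), Iris→Slot 7 ($136), Onyx→Slot 3 ($107), Talus→Slot 6 ($106), Juno→Slot 2 ($122); total welfare W = $573.
Juno receives Slot 2 at value $122, so the others get W − 122 = $451.
Without Juno: best allocation of the remaining 4 bidders over all 5 slots is Umbra→Slot 2 ($121), Iris→Slot 7 ($136), Onyx→Slot 3 ($107), Talus→Slot 6 ($106), total $470.
VCG payment = (others' best without Juno) − (others' welfare with Juno) = 470 − 451 = $19.

Juno pays $19.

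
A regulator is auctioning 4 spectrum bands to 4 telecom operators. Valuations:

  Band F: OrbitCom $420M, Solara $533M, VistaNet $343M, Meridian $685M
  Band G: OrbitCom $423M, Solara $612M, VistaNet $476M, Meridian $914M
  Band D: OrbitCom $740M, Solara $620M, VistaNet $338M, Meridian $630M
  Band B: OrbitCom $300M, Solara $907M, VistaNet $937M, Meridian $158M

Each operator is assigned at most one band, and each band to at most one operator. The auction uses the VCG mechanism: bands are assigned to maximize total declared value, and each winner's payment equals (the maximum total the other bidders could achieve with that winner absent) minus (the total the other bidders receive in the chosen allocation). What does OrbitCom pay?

Efficient allocation: OrbitCom→Band D ($740M), Solara→Band F ($533M), VistaNet→Band B ($937M), Meridian→Band G ($914M); total welfare W = $3124M.
OrbitCom receives Band D at value $740M, so the others get W − 740 = $2384M.
Without OrbitCom: best allocation of the remaining 3 bidders over all 4 bands is Solara→Band D ($620M), VistaNet→Band B ($937M), Meridian→Band G ($914M), total $2471M.
VCG payment = (others' best without OrbitCom) − (others' welfare with OrbitCom) = 2471 − 2384 = $87M.

OrbitCom pays $87M.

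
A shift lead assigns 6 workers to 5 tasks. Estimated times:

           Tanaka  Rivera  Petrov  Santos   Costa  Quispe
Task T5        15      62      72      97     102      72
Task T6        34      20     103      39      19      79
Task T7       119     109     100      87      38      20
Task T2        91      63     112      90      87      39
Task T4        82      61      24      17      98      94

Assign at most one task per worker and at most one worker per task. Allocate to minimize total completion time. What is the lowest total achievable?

Minimum total: 129 min

Optimal: Tanaka→Task T5 (15 min), Rivera→Task T6 (20 min), Costa→Task T7 (38 min), Quispe→Task T2 (39 min), Santos→Task T4 (17 min) — total 15+20+38+39+17 = 129 min.
Row-greedy (each worker in turn takes its cheapest remaining task) gives 233 min, worse by 104.
Swapping Santos↔Quispe (Santos→Task T2 90 min, Quispe→Task T4 94 min) adds 128.
No other one-to-one assignment undercuts 129 min.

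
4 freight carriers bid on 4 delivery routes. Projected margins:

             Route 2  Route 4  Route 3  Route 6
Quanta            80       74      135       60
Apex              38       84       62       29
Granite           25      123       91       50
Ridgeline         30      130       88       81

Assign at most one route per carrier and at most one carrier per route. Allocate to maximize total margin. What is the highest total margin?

Optimal: Quanta→Route 3 ($135k), Apex→Route 2 ($38k), Granite→Route 4 ($123k), Ridgeline→Route 6 ($81k) — total 135+38+123+81 = $377k.
Row-greedy (each carrier in turn takes its best remaining route) gives $299k, worse by 78.
Next-best assignment: Quanta→Route 3, Apex→Route 2, Granite→Route 6, Ridgeline→Route 4 = $353k.

Maximum total: $377k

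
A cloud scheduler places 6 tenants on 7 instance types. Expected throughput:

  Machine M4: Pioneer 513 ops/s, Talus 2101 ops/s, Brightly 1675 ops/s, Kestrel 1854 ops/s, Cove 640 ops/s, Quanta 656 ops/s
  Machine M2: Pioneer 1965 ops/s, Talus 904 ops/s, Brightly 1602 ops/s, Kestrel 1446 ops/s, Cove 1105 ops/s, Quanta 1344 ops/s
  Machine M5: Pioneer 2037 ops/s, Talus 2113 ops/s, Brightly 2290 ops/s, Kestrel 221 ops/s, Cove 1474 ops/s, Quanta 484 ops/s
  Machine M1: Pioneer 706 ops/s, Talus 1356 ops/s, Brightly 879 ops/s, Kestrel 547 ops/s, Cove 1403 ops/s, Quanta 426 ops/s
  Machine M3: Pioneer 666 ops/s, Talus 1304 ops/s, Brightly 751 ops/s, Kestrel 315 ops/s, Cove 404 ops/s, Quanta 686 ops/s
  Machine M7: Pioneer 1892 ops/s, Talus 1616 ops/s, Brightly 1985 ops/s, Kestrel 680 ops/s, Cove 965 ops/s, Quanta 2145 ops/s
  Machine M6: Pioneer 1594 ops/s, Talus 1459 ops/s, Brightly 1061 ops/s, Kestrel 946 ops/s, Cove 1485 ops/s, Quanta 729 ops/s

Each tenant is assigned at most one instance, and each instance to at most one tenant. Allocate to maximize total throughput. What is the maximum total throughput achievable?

Optimal: Pioneer→Machine M2 (1965 ops/s), Talus→Machine M6 (1459 ops/s), Brightly→Machine M5 (2290 ops/s), Kestrel→Machine M4 (1854 ops/s), Cove→Machine M1 (1403 ops/s), Quanta→Machine M7 (2145 ops/s) — total 1965+1459+2290+1854+1403+2145 = 11116 ops/s.
Column-greedy (each instance in turn goes to its best remaining tenant) gives 9125 ops/s, worse by 1991.
Every other assignment is strictly worse.

Max total: 11116 ops/s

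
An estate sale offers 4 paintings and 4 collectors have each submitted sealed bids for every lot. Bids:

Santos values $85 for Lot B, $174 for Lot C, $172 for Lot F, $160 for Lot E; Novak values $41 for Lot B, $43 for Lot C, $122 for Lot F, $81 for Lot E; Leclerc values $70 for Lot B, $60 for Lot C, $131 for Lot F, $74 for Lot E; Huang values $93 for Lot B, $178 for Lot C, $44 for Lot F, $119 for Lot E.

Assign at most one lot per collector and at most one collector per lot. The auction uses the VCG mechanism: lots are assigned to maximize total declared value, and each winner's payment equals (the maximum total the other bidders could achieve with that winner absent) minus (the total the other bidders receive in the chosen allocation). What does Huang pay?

Efficient allocation: Santos→Lot E ($160), Novak→Lot F ($122), Leclerc→Lot B ($70), Huang→Lot C ($178); total welfare W = $530.
Huang receives Lot C at value $178, so the others get W − 178 = $352.
Without Huang: best allocation of the remaining 3 bidders over all 4 lots is Santos→Lot C ($174), Novak→Lot E ($81), Leclerc→Lot F ($131), total $386.
VCG payment = (others' best without Huang) − (others' welfare with Huang) = 386 − 352 = $34.

Huang pays $34.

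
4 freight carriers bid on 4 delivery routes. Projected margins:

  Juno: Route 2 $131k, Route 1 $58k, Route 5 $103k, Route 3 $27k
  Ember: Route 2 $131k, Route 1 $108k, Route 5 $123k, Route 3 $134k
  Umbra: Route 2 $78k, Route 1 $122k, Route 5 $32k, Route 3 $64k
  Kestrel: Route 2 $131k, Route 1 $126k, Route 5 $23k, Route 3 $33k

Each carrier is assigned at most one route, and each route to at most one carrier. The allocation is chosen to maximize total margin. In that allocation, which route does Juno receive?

Optimal: Juno→Route 5 ($103k), Ember→Route 3 ($134k), Umbra→Route 1 ($122k), Kestrel→Route 2 ($131k) — total 103+134+122+131 = $490k.
Column-greedy (each route in turn goes to its best remaining carrier) gives $444k, worse by 46.
Next-best assignment: Juno→Route 2, Ember→Route 5, Umbra→Route 3, Kestrel→Route 1 = $444k.
Swapping Kestrel↔Juno (Kestrel→Route 5 $23k, Juno→Route 2 $131k) loses 80.
Checked against all permutations: $490k is optimal.
Juno's own top route is Route 2 ($131k), but forcing Juno→Route 2 and reassigning the rest optimally gives only $444k — worse by 46.

Juno receives Route 5.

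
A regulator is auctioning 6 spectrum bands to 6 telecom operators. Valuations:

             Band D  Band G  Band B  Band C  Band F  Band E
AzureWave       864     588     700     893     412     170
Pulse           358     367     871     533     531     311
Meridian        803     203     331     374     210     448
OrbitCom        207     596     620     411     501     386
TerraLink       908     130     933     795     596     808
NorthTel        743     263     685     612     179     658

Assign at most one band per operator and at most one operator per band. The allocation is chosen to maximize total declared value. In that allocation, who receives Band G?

Optimal: AzureWave→Band C ($893M), Pulse→Band B ($871M), Meridian→Band D ($803M), OrbitCom→Band G ($596M), TerraLink→Band F ($596M), NorthTel→Band E ($658M) — total 893+871+803+596+596+658 = $4417M.
Row-greedy (each operator in turn takes its best remaining band) gives $4150M, worse by 267.
Next-best assignment: AzureWave→Band C, Pulse→Band F, Meridian→Band D, OrbitCom→Band G, TerraLink→Band B, NorthTel→Band E = $4414M.
Swapping Meridian↔NorthTel (Meridian→Band E $448M, NorthTel→Band D $743M) loses 270.
OrbitCom's own top band is Band B ($620M), but forcing OrbitCom→Band B and reassigning the rest optimally gives only $3995M — worse by 422.

OrbitCom receives Band G.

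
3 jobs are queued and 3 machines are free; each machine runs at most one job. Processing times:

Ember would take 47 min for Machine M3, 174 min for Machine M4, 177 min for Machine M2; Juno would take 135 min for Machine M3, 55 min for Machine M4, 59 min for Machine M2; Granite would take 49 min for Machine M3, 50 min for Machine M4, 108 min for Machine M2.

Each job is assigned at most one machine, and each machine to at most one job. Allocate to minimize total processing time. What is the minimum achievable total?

Min total: 156 min

Treat this as an assignment problem: match each job to one machine.
Optimal: Ember→Machine M3 (47 min), Juno→Machine M2 (59 min), Granite→Machine M4 (50 min) — total 47+59+50 = 156 min.
Row-greedy (each job in turn takes its cheapest remaining machine) gives 210 min, worse by 54.
Next-best assignment: Ember→Machine M3, Juno→Machine M4, Granite→Machine M2 = 210 min.
Swapping Granite↔Ember (Granite→Machine M3 49 min, Ember→Machine M4 174 min) adds 126.
Every other assignment is strictly worse.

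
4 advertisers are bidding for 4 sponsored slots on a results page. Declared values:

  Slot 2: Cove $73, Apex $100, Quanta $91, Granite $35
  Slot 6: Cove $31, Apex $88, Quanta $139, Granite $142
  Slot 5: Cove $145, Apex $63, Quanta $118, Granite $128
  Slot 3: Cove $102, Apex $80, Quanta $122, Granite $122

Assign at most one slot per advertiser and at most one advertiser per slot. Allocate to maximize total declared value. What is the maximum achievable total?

This is a one-to-one assignment (maximum-weight bipartite matching).
Optimal: Cove→Slot 5 ($145), Apex→Slot 2 ($100), Quanta→Slot 3 ($122), Granite→Slot 6 ($142) — total 145+100+122+142 = $509.
Row-greedy (each advertiser in turn takes its best remaining slot) gives $506, worse by 3.
Swapping Cove↔Granite (Cove→Slot 6 $31, Granite→Slot 5 $128) loses 128.

Maximum total: $509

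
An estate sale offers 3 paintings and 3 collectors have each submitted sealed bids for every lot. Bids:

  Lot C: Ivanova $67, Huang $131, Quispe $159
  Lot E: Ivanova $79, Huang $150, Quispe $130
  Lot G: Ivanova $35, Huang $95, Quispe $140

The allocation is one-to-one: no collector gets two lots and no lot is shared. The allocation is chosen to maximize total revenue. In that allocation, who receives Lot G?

Quispe receives Lot G.

Optimal: Ivanova→Lot C ($67), Huang→Lot E ($150), Quispe→Lot G ($140) — total 67+150+140 = $357.
Max-entry greedy (repeatedly take the single best remaining cell) gives $344, worse by 13.
Quispe's own top lot is Lot C ($159), but forcing Quispe→Lot C and reassigning the rest optimally gives only $344 — worse by 13.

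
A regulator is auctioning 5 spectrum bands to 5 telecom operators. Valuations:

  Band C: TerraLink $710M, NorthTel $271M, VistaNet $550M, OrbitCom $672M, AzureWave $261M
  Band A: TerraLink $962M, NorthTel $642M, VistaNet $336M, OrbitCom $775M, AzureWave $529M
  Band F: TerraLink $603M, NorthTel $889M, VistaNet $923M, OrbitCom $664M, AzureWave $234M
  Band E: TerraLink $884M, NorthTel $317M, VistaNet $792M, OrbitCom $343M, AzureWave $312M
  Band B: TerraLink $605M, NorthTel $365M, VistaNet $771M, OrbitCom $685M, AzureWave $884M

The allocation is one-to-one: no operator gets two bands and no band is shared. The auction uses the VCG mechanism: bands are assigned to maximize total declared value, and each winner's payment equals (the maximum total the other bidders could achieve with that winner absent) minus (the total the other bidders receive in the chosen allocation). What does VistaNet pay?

Efficient allocation: TerraLink→Band A ($962M), NorthTel→Band F ($889M), VistaNet→Band E ($792M), OrbitCom→Band C ($672M), AzureWave→Band B ($884M); total welfare W = $4199M.
VistaNet receives Band E at value $792M, so the others get W − 792 = $3407M.
Without VistaNet: best allocation of the remaining 4 bidders over all 5 bands is TerraLink→Band E ($884M), NorthTel→Band F ($889M), OrbitCom→Band A ($775M), AzureWave→Band B ($884M), total $3432M.
VCG payment = (others' best without VistaNet) − (others' welfare with VistaNet) = 3432 − 3407 = $25M.

VistaNet pays $25M.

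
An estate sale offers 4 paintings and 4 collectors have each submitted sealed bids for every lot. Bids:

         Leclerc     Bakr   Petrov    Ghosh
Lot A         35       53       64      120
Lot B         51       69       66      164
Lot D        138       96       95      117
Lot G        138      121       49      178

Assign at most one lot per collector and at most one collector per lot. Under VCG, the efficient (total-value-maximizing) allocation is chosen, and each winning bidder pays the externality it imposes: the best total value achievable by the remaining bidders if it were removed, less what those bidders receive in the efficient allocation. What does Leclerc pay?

Efficient allocation: Leclerc→Lot D ($138), Bakr→Lot G ($121), Petrov→Lot A ($64), Ghosh→Lot B ($164); total welfare W = $487.
Leclerc receives Lot D at value $138, so the others get W − 138 = $349.
Without Leclerc: best allocation of the remaining 3 bidders over all 4 lots is Bakr→Lot G ($121), Petrov→Lot D ($95), Ghosh→Lot B ($164), total $380.
VCG payment = (others' best without Leclerc) − (others' welfare with Leclerc) = 380 − 349 = $31.

Leclerc pays $31.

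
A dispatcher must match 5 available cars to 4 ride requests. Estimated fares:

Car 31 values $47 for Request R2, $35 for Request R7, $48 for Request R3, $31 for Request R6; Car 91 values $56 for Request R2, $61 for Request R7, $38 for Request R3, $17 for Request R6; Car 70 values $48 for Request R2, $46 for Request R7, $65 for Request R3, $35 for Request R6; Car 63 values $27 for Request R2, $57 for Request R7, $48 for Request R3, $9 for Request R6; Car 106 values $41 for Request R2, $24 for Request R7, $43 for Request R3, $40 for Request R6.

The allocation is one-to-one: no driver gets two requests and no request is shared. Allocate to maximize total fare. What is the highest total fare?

Optimal: Car 91→Request R2 ($56), Car 63→Request R7 ($57), Car 70→Request R3 ($65), Car 106→Request R6 ($40) — total 56+57+65+40 = $218.
Max-entry greedy (repeatedly take the single best remaining cell) gives $213, worse by 5.
Next-best assignment: Car 31→Request R2, Car 91→Request R7, Car 70→Request R3, Car 106→Request R6 = $213.
Every other assignment is strictly worse.

Maximum total: $218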